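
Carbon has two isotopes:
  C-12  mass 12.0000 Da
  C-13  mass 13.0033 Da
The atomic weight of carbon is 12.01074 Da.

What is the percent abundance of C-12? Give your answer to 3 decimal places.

98.930%

With x = fraction of C-12 (so C-13 is 1 − x):
12.0000·x + 13.0033·(1 − x) = 12.01074
(12.0000 − 13.0033)·x = 12.01074 − 13.0033
x = -0.99256 / -1.0033 = 0.98930 → 98.930% C-12, 1.070% C-13.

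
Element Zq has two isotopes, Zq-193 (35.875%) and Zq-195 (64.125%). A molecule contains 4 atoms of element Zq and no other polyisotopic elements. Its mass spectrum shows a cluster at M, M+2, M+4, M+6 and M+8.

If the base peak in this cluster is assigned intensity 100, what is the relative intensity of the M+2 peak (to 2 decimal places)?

(0.35875 + 0.64125)^4 gives M 0.0166, M+2 0.1184, M+4 0.3175, M+6 0.3784, M+8 0.1691; the largest is M+6.
P(M+6) = C(4,3) × 0.35875^1 × 0.64125^3 = 4 × 0.35875 × 0.263683 = 0.378385 (base)
P(M+2) = C(4,1) × 0.35875^3 × 0.64125^1 = 4 × 0.04617169 × 0.64125 = 0.118430
Relative intensity = 0.118430 / 0.378385 × 100 = 31.30

31.30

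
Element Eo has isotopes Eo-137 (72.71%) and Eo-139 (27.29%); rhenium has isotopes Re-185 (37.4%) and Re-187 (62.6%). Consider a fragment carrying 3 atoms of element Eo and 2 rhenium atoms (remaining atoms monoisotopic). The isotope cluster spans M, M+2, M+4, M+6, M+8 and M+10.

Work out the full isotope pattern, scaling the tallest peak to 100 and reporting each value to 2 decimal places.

14.30 : 63.97 : 100.00 : 66.09 : 19.46 : 2.12

Element Eo pattern (n=3): 0.38439916 : 0.43282574 : 0.16245103 : 0.02032407
Rhenium pattern (n=2): 0.139876 : 0.468248 : 0.391876
Convolve the two distributions (both contribute in 2-u steps):
  M: 0.38439916×0.139876 = 0.053768
  M+2: 0.38439916×0.468248 + 0.43282574×0.139876 = 0.240536
  M+4: 0.38439916×0.391876 + 0.43282574×0.468248 + 0.16245103×0.139876 = 0.376030
  M+6: 0.43282574×0.391876 + 0.16245103×0.468248 + 0.02032407×0.139876 = 0.248524
  M+8: 0.16245103×0.391876 + 0.02032407×0.468248 = 0.073177
  M+10: 0.02032407×0.391876 = 0.007965
Scale to base peak (0.376030) = 100: 14.30 : 63.97 : 100.00 : 66.09 : 19.46 : 2.12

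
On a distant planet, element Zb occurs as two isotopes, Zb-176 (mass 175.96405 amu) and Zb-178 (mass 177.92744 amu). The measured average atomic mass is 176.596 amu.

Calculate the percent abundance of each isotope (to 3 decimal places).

Zb-176: 67.813%, Zb-178: 32.187%

Writing the weighted mean with unknown fraction x of Zb-176:
175.96405·x + 177.92744·(1 − x) = 176.596
(175.96405 − 177.92744)·x = 176.596 − 177.92744
x = -1.33144 / -1.96339 = 0.67813 → 67.813% Zb-176, 32.187% Zb-178.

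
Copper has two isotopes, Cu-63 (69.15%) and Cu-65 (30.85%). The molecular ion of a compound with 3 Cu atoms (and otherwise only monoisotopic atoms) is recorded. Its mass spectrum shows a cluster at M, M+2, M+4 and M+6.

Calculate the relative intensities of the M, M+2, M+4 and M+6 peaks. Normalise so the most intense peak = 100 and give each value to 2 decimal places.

The 3 Cu atoms are independent, so intensities follow the terms of (0.6915 + 0.3085)^3.
P(M) = 0.6915^3 = 0.330656
P(M+2) = 3 × 0.6915^2 × 0.3085^1 = 0.442548
P(M+4) = 3 × 0.6915^1 × 0.3085^2 = 0.197435
P(M+6) = 0.3085^3 = 0.029361
The M+2 peak is largest (0.442548); scaling to 100 gives 74.72 : 100.00 : 44.61 : 6.63.

74.72 : 100.00 : 44.61 : 6.63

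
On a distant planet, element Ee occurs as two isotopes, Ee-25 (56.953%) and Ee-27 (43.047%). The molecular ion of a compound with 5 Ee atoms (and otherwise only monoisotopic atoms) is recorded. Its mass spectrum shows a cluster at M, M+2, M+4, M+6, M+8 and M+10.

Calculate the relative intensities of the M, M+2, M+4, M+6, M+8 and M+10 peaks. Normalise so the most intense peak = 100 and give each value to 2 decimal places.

17.50 : 66.15 : 100.00 : 75.58 : 28.56 : 4.32

Each Ee atom is independently Ee-25 (p = 0.56953) or Ee-27 (q = 0.43047); the cluster is the binomial expansion (p + q)^5.
P(M) = 0.56953^5 = 0.059922
P(M+2) = 5 × 0.56953^4 × 0.43047^1 = 0.226454
P(M+4) = 10 × 0.56953^3 × 0.43047^2 = 0.342323
P(M+6) = 10 × 0.56953^2 × 0.43047^3 = 0.258739
P(M+8) = 5 × 0.56953^1 × 0.43047^4 = 0.097782
P(M+10) = 0.43047^5 = 0.014781
The M+4 peak is largest (0.342323); scaling to 100 gives 17.50 : 66.15 : 100.00 : 75.58 : 28.56 : 4.32.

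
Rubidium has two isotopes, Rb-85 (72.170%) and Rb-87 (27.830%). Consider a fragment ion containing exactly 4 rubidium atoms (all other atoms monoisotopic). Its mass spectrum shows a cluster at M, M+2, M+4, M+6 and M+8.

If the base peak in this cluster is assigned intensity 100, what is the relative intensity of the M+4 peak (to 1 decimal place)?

Term probabilities: M 0.2713, M+2 0.4184, M+4 0.2420, M+6 0.0622, M+8 0.0060. Base peak = M+2.
P(M+2) = C(4,1) × 0.72170^3 × 0.27830^1 = 4 × 0.37589809 × 0.2783 = 0.418450 (base)
P(M+4) = C(4,2) × 0.72170^2 × 0.27830^2 = 6 × 0.52085089 × 0.07745089 = 0.242042
Relative intensity = 0.242042 / 0.418450 × 100 = 57.8

57.8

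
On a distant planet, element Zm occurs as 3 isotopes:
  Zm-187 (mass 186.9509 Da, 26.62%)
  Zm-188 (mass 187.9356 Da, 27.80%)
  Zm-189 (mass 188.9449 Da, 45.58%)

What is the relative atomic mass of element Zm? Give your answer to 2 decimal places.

188.13 Da

Ar = Σ fᵢ·mᵢ = 0.2662 × 186.9509 + 0.2780 × 187.9356 + 0.4558 × 188.9449
= 49.76633 + 52.24610 + 86.12109 = 188.13352 Da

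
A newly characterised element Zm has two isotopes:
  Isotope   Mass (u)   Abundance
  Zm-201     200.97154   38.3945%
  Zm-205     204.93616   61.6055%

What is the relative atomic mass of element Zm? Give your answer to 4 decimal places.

203.4140 u

Weight each isotope mass by its fractional abundance: 0.383945 × 200.97154 + 0.616055 × 204.93616
= 77.162018 + 126.251946 = 203.413964 u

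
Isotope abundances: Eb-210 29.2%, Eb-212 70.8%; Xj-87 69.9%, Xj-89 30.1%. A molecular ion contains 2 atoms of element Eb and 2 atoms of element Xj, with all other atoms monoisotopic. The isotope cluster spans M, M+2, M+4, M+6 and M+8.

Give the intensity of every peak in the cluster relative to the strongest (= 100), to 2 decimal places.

Element Eb pattern (n=2): 0.085264 : 0.413472 : 0.501264
Element Xj pattern (n=2): 0.488601 : 0.420798 : 0.090601
Convolve the two distributions (both contribute in 2-u steps):
  M: 0.085264×0.488601 = 0.041660
  M+2: 0.085264×0.420798 + 0.413472×0.488601 = 0.237902
  M+4: 0.085264×0.090601 + 0.413472×0.420798 + 0.501264×0.488601 = 0.426631
  M+6: 0.413472×0.090601 + 0.501264×0.420798 = 0.248392
  M+8: 0.501264×0.090601 = 0.045415
Scale to base peak (0.426631) = 100: 9.76 : 55.76 : 100.00 : 58.22 : 10.65

9.76 : 55.76 : 100.00 : 58.22 : 10.65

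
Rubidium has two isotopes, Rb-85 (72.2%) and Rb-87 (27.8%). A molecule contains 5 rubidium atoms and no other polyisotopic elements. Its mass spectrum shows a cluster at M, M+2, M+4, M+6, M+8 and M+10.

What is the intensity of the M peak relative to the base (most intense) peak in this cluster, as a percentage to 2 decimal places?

51.94%

Binomial terms of (0.722 + 0.278)^5: M 0.1962, M+2 0.3777, M+4 0.2909, M+6 0.1120, M+8 0.0216, M+10 0.0017 → M+2 is the base peak.
P(M+2) = C(5,1) × 0.722^4 × 0.278^1 = 5 × 0.27173701 × 0.2780 = 0.377714 (base)
P(M) = C(5,0) × 0.722^5 × 0.278^0 = 1 × 0.19619412 × 1.0000 = 0.196194
Relative intensity = 0.196194 / 0.377714 × 100 = 51.94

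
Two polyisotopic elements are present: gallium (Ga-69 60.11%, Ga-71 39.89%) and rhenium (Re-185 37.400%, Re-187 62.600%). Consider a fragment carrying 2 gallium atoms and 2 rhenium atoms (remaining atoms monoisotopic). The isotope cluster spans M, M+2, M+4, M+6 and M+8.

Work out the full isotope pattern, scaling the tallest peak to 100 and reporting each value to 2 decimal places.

13.01 : 60.83 : 100.00 : 67.57 : 16.05

Gallium pattern (n=2): 0.36132121 : 0.47955758 : 0.15912121
Rhenium pattern (n=2): 0.139876 : 0.468248 : 0.391876
Convolve the two distributions (both contribute in 2-u steps):
  M: 0.36132121×0.139876 = 0.050540
  M+2: 0.36132121×0.468248 + 0.47955758×0.139876 = 0.236267
  M+4: 0.36132121×0.391876 + 0.47955758×0.468248 + 0.15912121×0.139876 = 0.388402
  M+6: 0.47955758×0.391876 + 0.15912121×0.468248 = 0.262435
  M+8: 0.15912121×0.391876 = 0.062356
Scale to base peak (0.388402) = 100: 13.01 : 60.83 : 100.00 : 67.57 : 16.05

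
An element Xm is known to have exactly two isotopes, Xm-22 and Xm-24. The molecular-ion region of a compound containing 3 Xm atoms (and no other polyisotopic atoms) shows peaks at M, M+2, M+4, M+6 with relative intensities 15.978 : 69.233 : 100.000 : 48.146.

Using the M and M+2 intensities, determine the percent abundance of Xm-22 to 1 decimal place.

40.9%

Write p for the Xm-22 fraction. I(M+2)/I(M) = [C(3,1)·p^2·(1−p)] / p^3 = 3·(1−p)/p = 69.233/15.978 = 4.3330
(1−p)/p = 4.3330/3 = 1.4443  ⇒  p = 1/(1 + 1.4443) = 0.4091
Xm-22: 40.9%, Xm-24: 59.1%.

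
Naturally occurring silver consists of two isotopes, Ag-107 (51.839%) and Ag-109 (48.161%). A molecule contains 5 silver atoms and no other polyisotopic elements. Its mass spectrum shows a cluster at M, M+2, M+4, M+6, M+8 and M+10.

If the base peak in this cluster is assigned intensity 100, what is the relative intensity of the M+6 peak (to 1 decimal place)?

92.9

(0.51839 + 0.48161)^5 gives M 0.0374, M+2 0.1739, M+4 0.3231, M+6 0.3002, M+8 0.1394, M+10 0.0259; the largest is M+4.
P(M+4) = C(5,2) × 0.51839^3 × 0.48161^2 = 10 × 0.13930601 × 0.23194819 = 0.323118 (base)
P(M+6) = C(5,3) × 0.51839^2 × 0.48161^3 = 10 × 0.26872819 × 0.11170857 = 0.300192
Relative intensity = 0.300192 / 0.323118 × 100 = 92.9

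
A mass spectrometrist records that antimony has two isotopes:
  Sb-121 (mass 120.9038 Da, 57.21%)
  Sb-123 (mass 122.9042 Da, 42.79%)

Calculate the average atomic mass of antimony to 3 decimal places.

The abundance-weighted mean is 0.5721 × 120.9038 + 0.4279 × 122.9042
= 69.16906 + 52.59071 = 121.75977 Da

121.760 Da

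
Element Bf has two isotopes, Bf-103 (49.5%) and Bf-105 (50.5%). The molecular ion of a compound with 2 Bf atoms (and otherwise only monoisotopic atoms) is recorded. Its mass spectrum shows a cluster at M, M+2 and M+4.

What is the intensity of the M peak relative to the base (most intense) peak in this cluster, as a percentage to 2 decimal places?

Binomial terms of (0.495 + 0.505)^2: M 0.2450, M+2 0.5000, M+4 0.2550 → M+2 is the base peak.
P(M+2) = C(2,1) × 0.495^1 × 0.505^1 = 2 × 0.4950 × 0.5050 = 0.499950 (base)
P(M) = C(2,0) × 0.495^2 × 0.505^0 = 1 × 0.245025 × 1.0000 = 0.245025
Relative intensity = 0.245025 / 0.499950 × 100 = 49.01

49.01%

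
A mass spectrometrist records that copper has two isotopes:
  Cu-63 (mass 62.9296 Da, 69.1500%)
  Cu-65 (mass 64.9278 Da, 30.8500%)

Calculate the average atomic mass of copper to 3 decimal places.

The abundance-weighted mean is 0.691500 × 62.9296 + 0.308500 × 64.9278
= 43.51582 + 20.03023 = 63.54605 Da

63.546 Da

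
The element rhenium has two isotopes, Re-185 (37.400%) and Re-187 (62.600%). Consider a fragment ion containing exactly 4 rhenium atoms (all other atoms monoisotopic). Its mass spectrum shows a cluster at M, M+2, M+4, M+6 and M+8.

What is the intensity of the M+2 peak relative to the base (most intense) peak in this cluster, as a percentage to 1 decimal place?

35.7%

Term probabilities: M 0.0196, M+2 0.1310, M+4 0.3289, M+6 0.3670, M+8 0.1536. Base peak = M+6.
P(M+6) = C(4,3) × 0.37400^1 × 0.62600^3 = 4 × 0.3740 × 0.24531438 = 0.366990 (base)
P(M+2) = C(4,1) × 0.37400^3 × 0.62600^1 = 4 × 0.05231362 × 0.6260 = 0.130993
Relative intensity = 0.130993 / 0.366990 × 100 = 35.7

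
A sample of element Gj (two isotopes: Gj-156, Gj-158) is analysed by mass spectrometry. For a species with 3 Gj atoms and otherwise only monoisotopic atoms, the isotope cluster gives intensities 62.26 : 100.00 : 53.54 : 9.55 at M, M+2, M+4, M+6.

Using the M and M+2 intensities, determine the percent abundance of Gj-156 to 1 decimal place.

65.1%

Write p for the Gj-156 fraction. I(M+2)/I(M) = [C(3,1)·p^2·(1−p)] / p^3 = 3·(1−p)/p = 100.00/62.26 = 1.6062
(1−p)/p = 1.6062/3 = 0.5354  ⇒  p = 1/(1 + 0.5354) = 0.6513
Gj-156: 65.1%, Gj-158: 34.9%.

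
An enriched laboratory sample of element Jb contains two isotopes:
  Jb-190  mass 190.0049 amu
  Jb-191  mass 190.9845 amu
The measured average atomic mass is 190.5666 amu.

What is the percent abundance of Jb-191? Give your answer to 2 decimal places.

57.34%

Writing the weighted mean with unknown fraction x of Jb-190:
190.0049·x + 190.9845·(1 − x) = 190.5666
(190.0049 − 190.9845)·x = 190.5666 − 190.9845
x = -0.4179 / -0.9796 = 0.42660 → 42.66% Jb-190, 57.34% Jb-191.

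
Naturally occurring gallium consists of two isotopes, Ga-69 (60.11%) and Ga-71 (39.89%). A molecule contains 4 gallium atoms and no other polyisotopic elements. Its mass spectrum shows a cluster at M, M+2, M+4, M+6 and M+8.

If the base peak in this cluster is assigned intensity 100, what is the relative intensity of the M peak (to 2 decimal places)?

37.67

Binomial terms of (0.6011 + 0.3989)^4: M 0.1306, M+2 0.3465, M+4 0.3450, M+6 0.1526, M+8 0.0253 → M+2 is the base peak.
P(M+2) = C(4,1) × 0.6011^3 × 0.3989^1 = 4 × 0.21719018 × 0.3989 = 0.346549 (base)
P(M) = C(4,0) × 0.6011^4 × 0.3989^0 = 1 × 0.13055302 × 1.0000 = 0.130553
Relative intensity = 0.130553 / 0.346549 × 100 = 37.67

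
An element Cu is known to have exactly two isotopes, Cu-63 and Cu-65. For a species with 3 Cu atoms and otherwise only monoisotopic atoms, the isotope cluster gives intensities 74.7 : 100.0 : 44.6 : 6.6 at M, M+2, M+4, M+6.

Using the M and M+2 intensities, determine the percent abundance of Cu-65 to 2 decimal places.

If p is the fraction of Cu that is Cu-63, then I(M+2)/I(M) = [C(3,1)·p^2·(1−p)] / p^3 = 3·(1−p)/p = 100.0/74.7 = 1.3387
(1−p)/p = 1.3387/3 = 0.4462  ⇒  p = 1/(1 + 0.4462) = 0.6915
Cu-63: 69.15%, Cu-65: 30.85%.

30.85%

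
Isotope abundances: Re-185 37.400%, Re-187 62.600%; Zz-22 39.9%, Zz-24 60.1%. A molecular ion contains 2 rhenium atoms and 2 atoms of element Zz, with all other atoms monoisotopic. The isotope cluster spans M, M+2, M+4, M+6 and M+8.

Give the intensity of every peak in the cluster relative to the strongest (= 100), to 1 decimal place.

Rhenium pattern (n=2): 0.139876 : 0.468248 : 0.391876
Element Zz pattern (n=2): 0.159201 : 0.479598 : 0.361201
Convolve the two distributions (both contribute in 2-u steps):
  M: 0.139876×0.159201 = 0.022268
  M+2: 0.139876×0.479598 + 0.468248×0.159201 = 0.141630
  M+4: 0.139876×0.361201 + 0.468248×0.479598 + 0.391876×0.159201 = 0.337481
  M+6: 0.468248×0.361201 + 0.391876×0.479598 = 0.357075
  M+8: 0.391876×0.361201 = 0.141546
Scale to base peak (0.357075) = 100: 6.2 : 39.7 : 94.5 : 100.0 : 39.6

6.2 : 39.7 : 94.5 : 100.0 : 39.6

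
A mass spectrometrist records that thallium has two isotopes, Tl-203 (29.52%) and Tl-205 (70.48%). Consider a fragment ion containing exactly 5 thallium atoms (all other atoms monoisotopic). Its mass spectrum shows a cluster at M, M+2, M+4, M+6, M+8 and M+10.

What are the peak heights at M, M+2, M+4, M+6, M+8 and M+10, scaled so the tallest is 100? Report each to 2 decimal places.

0.62 : 7.35 : 35.09 : 83.77 : 100.00 : 47.75

Each Tl atom is independently Tl-203 (p = 0.2952) or Tl-205 (q = 0.7048); the cluster is the binomial expansion (p + q)^5.
P(M) = 0.2952^5 = 0.002242
P(M+2) = 5 × 0.2952^4 × 0.7048^1 = 0.026761
P(M+4) = 10 × 0.2952^3 × 0.7048^2 = 0.127785
P(M+6) = 10 × 0.2952^2 × 0.7048^3 = 0.305092
P(M+8) = 5 × 0.2952^1 × 0.7048^4 = 0.364208
P(M+10) = 0.7048^5 = 0.173912
The M+8 peak is largest (0.364208); scaling to 100 gives 0.62 : 7.35 : 35.09 : 83.77 : 100.00 : 47.75.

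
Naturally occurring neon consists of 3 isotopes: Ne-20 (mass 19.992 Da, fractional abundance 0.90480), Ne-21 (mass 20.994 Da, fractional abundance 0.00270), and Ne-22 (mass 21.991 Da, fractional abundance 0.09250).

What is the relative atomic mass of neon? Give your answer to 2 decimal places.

20.18 Da

Average mass = Σ (abundance × isotope mass) = 0.90480 × 19.992 + 0.00270 × 20.994 + 0.09250 × 21.991
= 18.0888 + 0.0567 + 2.0342 = 20.1797 Da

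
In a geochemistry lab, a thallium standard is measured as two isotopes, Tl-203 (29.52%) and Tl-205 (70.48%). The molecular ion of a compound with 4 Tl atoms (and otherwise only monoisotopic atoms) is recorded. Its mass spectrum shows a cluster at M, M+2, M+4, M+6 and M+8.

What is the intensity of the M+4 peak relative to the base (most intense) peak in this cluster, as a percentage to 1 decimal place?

62.8%

Term probabilities: M 0.0076, M+2 0.0725, M+4 0.2597, M+6 0.4134, M+8 0.2468. Base peak = M+6.
P(M+6) = C(4,3) × 0.2952^1 × 0.7048^3 = 4 × 0.2952 × 0.35010449 = 0.413403 (base)
P(M+4) = C(4,2) × 0.2952^2 × 0.7048^2 = 6 × 0.08714304 × 0.49674304 = 0.259726
Relative intensity = 0.259726 / 0.413403 × 100 = 62.8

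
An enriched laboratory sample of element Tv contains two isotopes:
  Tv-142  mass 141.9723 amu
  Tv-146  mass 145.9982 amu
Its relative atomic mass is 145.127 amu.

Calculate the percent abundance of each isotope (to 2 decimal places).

Tv-142: 21.64%, Tv-146: 78.36%

With x = fraction of Tv-142 (so Tv-146 is 1 − x):
141.9723·x + 145.9982·(1 − x) = 145.127
(141.9723 − 145.9982)·x = 145.127 − 145.9982
x = -0.8712 / -4.0259 = 0.21640 → 21.64% Tv-142, 78.36% Tv-146.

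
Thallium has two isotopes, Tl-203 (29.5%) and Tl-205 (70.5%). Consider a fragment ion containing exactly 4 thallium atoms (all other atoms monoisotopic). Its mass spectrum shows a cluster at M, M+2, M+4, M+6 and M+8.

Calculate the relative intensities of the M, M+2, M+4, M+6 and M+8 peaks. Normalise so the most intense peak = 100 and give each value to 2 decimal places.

The 4 Tl atoms are independent, so intensities follow the terms of (0.295 + 0.705)^4.
P(M) = 0.295^4 = 0.007573
P(M+2) = 4 × 0.295^3 × 0.705^1 = 0.072396
P(M+4) = 6 × 0.295^2 × 0.705^2 = 0.259522
P(M+6) = 4 × 0.295^1 × 0.705^3 = 0.413475
P(M+8) = 0.705^4 = 0.247034
The M+6 peak is largest (0.413475); scaling to 100 gives 1.83 : 17.51 : 62.77 : 100.00 : 59.75.

1.83 : 17.51 : 62.77 : 100.00 : 59.75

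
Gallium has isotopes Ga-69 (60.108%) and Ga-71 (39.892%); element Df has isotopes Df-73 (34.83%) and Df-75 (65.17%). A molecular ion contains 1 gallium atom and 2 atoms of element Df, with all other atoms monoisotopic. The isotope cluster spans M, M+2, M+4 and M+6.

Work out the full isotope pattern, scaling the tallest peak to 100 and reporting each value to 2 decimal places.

Gallium pattern (n=1): 0.60108 : 0.39892
Element Df pattern (n=2): 0.12131289 : 0.45397422 : 0.42471289
Convolve the two distributions (both contribute in 2-u steps):
  M: 0.60108×0.12131289 = 0.072919
  M+2: 0.60108×0.45397422 + 0.39892×0.12131289 = 0.321269
  M+4: 0.60108×0.42471289 + 0.39892×0.45397422 = 0.436386
  M+6: 0.39892×0.42471289 = 0.169426
Scale to base peak (0.436386) = 100: 16.71 : 73.62 : 100.00 : 38.82

16.71 : 73.62 : 100.00 : 38.82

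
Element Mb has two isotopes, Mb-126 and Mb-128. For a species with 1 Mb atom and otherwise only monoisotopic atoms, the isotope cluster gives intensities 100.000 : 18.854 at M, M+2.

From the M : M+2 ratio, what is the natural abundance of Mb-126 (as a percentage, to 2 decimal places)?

Write p for the Mb-126 fraction. I(M+2)/I(M) = [C(1,1)·p^0·(1−p)] / p^1 = 1·(1−p)/p = 18.854/100.000 = 0.1885
(1−p)/p = 0.1885/1 = 0.1885  ⇒  p = 1/(1 + 0.1885) = 0.8414
Mb-126: 84.14%, Mb-128: 15.86%.

84.14%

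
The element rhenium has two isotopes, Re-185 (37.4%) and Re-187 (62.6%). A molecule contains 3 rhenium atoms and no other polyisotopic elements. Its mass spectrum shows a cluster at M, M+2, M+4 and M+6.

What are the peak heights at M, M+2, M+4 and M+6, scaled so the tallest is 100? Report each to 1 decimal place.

11.9 : 59.7 : 100.0 : 55.8

Each Re atom is independently Re-185 (p = 0.374) or Re-187 (q = 0.626); the cluster is the binomial expansion (p + q)^3.
P(M) = 0.374^3 = 0.052314
P(M+2) = 3 × 0.374^2 × 0.626^1 = 0.262687
P(M+4) = 3 × 0.374^1 × 0.626^2 = 0.439685
P(M+6) = 0.626^3 = 0.245314
The M+4 peak is largest (0.439685); scaling to 100 gives 11.9 : 59.7 : 100.0 : 55.8.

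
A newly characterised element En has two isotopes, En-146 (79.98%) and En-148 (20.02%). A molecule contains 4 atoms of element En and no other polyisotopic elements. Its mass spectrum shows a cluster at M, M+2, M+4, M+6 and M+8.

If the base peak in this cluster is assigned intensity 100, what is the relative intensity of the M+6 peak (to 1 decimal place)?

6.3

Binomial terms of (0.7998 + 0.2002)^4: M 0.4092, M+2 0.4097, M+4 0.1538, M+6 0.0257, M+8 0.0016 → M+2 is the base peak.
P(M+2) = C(4,1) × 0.7998^3 × 0.2002^1 = 4 × 0.5116161 × 0.2002 = 0.409702 (base)
P(M+6) = C(4,3) × 0.7998^1 × 0.2002^3 = 4 × 0.7998 × 0.00802402 = 0.025670
Relative intensity = 0.025670 / 0.409702 × 100 = 6.3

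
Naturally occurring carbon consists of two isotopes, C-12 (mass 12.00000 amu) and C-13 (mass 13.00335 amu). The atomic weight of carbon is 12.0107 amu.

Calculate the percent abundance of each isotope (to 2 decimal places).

C-12: 98.93%, C-13: 1.07%

Let x be the fractional abundance of C-12; then C-13 has abundance 1 − x.
12.00000·x + 13.00335·(1 − x) = 12.0107
(12.00000 − 13.00335)·x = 12.0107 − 13.00335
x = -0.99265 / -1.00335 = 0.98934 → 98.93% C-12, 1.07% C-13.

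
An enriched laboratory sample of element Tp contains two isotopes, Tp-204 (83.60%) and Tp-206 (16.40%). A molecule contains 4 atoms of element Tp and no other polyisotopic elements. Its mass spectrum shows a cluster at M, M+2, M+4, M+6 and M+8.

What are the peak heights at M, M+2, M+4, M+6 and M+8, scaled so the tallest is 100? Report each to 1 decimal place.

100.0 : 78.5 : 23.1 : 3.0 : 0.1

The 4 Tp atoms are independent, so intensities follow the terms of (0.8360 + 0.1640)^4.
P(M) = 0.8360^4 = 0.488456
P(M+2) = 4 × 0.8360^3 × 0.1640^1 = 0.383286
P(M+4) = 6 × 0.8360^2 × 0.1640^2 = 0.112785
P(M+6) = 4 × 0.8360^1 × 0.1640^3 = 0.014750
P(M+8) = 0.1640^4 = 0.000723
The M peak is largest (0.488456); scaling to 100 gives 100.0 : 78.5 : 23.1 : 3.0 : 0.1.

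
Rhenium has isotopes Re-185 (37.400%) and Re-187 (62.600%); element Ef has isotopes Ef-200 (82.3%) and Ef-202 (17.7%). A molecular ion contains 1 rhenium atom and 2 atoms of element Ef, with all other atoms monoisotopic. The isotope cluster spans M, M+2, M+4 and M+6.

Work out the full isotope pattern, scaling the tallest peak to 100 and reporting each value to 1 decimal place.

Rhenium pattern (n=1): 0.3740 : 0.6260
Element Ef pattern (n=2): 0.677329 : 0.291342 : 0.031329
Convolve the two distributions (both contribute in 2-u steps):
  M: 0.3740×0.677329 = 0.253321
  M+2: 0.3740×0.291342 + 0.6260×0.677329 = 0.532970
  M+4: 0.3740×0.031329 + 0.6260×0.291342 = 0.194097
  M+6: 0.6260×0.031329 = 0.019612
Scale to base peak (0.532970) = 100: 47.5 : 100.0 : 36.4 : 3.7

47.5 : 100.0 : 36.4 : 3.7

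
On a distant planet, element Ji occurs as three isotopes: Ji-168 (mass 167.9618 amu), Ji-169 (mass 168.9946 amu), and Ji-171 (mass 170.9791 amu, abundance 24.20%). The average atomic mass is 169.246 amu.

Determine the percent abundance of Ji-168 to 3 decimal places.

Let x and y be the fractions of Ji-168 and Ji-169. Then x + y = 1 − 0.2420 = 0.7580 and 167.9618x + 168.9946y = 169.246 − 0.2420×170.9791 = 127.8690578.
Substituting: 167.9618x + 168.9946(0.7580 − x) = 127.8690578
(167.9618 − 168.9946)x = -0.228849  ⇒  x = 0.22158, y = 0.53642
Ji-168: 22.158%, Ji-169: 53.642%.

22.158%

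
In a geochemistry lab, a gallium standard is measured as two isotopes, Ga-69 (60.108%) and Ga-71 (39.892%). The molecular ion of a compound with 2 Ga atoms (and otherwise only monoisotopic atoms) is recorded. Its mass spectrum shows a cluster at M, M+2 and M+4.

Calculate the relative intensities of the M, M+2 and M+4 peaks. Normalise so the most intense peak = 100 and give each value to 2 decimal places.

Each Ga atom is independently Ga-69 (p = 0.60108) or Ga-71 (q = 0.39892); the cluster is the binomial expansion (p + q)^2.
P(M) = 0.60108^2 = 0.361297
P(M+2) = 2 × 0.60108^1 × 0.39892^1 = 0.479566
P(M+4) = 0.39892^2 = 0.159137
The M+2 peak is largest (0.479566); scaling to 100 gives 75.34 : 100.00 : 33.18.

75.34 : 100.00 : 33.18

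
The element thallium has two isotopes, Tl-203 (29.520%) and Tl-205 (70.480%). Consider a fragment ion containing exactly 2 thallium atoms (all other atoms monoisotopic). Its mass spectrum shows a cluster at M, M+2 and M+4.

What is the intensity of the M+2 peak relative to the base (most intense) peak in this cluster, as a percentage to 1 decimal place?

(0.29520 + 0.70480)^2 gives M 0.0871, M+2 0.4161, M+4 0.4967; the largest is M+4.
P(M+4) = C(2,2) × 0.29520^0 × 0.70480^2 = 1 × 1.0000 × 0.49674304 = 0.496743 (base)
P(M+2) = C(2,1) × 0.29520^1 × 0.70480^1 = 2 × 0.2952 × 0.7048 = 0.416114
Relative intensity = 0.416114 / 0.496743 × 100 = 83.8

83.8%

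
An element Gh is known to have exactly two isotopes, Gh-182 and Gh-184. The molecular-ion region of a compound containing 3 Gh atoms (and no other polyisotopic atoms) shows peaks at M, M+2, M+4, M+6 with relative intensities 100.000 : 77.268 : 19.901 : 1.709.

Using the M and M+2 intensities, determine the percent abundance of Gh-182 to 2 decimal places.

79.52%

If p is the fraction of Gh that is Gh-182, then I(M+2)/I(M) = [C(3,1)·p^2·(1−p)] / p^3 = 3·(1−p)/p = 77.268/100.000 = 0.7727
(1−p)/p = 0.7727/3 = 0.2576  ⇒  p = 1/(1 + 0.2576) = 0.7952
Gh-182: 79.52%, Gh-184: 20.48%.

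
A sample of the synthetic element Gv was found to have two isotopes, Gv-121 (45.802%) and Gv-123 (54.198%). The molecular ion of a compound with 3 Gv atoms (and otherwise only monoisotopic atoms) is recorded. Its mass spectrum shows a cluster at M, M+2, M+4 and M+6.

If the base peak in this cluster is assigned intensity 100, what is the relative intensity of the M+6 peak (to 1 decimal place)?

Term probabilities: M 0.0961, M+2 0.3411, M+4 0.4036, M+6 0.1592. Base peak = M+4.
P(M+4) = C(3,2) × 0.45802^1 × 0.54198^2 = 3 × 0.45802 × 0.29374232 = 0.403620 (base)
P(M+6) = C(3,3) × 0.45802^0 × 0.54198^3 = 1 × 1.0000 × 0.15920246 = 0.159202
Relative intensity = 0.159202 / 0.403620 × 100 = 39.4

39.4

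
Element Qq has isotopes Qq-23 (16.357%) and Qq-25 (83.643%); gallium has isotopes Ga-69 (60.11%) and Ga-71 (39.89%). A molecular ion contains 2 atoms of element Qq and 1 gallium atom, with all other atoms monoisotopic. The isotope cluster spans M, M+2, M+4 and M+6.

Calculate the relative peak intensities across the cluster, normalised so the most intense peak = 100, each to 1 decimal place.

3.0 : 33.1 : 100.0 : 52.7

Element Qq pattern (n=2): 0.02675514 : 0.27362971 : 0.69961514
Gallium pattern (n=1): 0.6011 : 0.3989
Convolve the two distributions (both contribute in 2-u steps):
  M: 0.02675514×0.6011 = 0.016083
  M+2: 0.02675514×0.3989 + 0.27362971×0.6011 = 0.175151
  M+4: 0.27362971×0.3989 + 0.69961514×0.6011 = 0.529690
  M+6: 0.69961514×0.3989 = 0.279076
Scale to base peak (0.529690) = 100: 3.0 : 33.1 : 100.0 : 52.7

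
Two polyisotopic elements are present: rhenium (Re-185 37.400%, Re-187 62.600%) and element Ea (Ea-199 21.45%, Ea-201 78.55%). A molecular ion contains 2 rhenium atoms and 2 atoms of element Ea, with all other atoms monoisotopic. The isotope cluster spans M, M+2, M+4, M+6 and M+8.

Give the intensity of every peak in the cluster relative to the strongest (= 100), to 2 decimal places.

Rhenium pattern (n=2): 0.139876 : 0.468248 : 0.391876
Element Ea pattern (n=2): 0.04601025 : 0.3369795 : 0.61701025
Convolve the two distributions (both contribute in 2-u steps):
  M: 0.139876×0.04601025 = 0.006436
  M+2: 0.139876×0.3369795 + 0.468248×0.04601025 = 0.068680
  M+4: 0.139876×0.61701025 + 0.468248×0.3369795 + 0.391876×0.04601025 = 0.262125
  M+6: 0.468248×0.61701025 + 0.391876×0.3369795 = 0.420968
  M+8: 0.391876×0.61701025 = 0.241792
Scale to base peak (0.420968) = 100: 1.53 : 16.31 : 62.27 : 100.00 : 57.44

1.53 : 16.31 : 62.27 : 100.00 : 57.44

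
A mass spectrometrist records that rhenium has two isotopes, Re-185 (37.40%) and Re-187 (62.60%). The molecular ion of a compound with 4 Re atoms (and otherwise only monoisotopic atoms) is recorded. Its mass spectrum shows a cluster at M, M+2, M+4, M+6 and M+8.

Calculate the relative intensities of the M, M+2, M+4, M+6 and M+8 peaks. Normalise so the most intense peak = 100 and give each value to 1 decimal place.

5.3 : 35.7 : 89.6 : 100.0 : 41.8

Each Re atom is independently Re-185 (p = 0.3740) or Re-187 (q = 0.6260); the cluster is the binomial expansion (p + q)^4.
P(M) = 0.3740^4 = 0.019565
P(M+2) = 4 × 0.3740^3 × 0.6260^1 = 0.130993
P(M+4) = 6 × 0.3740^2 × 0.6260^2 = 0.328884
P(M+6) = 4 × 0.3740^1 × 0.6260^3 = 0.366990
P(M+8) = 0.6260^4 = 0.153567
The M+6 peak is largest (0.366990); scaling to 100 gives 5.3 : 35.7 : 89.6 : 100.0 : 41.8.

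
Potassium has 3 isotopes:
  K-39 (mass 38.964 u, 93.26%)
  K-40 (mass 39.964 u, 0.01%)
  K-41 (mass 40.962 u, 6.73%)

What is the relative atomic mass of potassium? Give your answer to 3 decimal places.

Average mass = Σ (abundance × isotope mass) = 0.9326 × 38.964 + 0.0001 × 39.964 + 0.0673 × 40.962
= 36.3378 + 0.0040 + 2.7567 = 39.0985 u

39.099 u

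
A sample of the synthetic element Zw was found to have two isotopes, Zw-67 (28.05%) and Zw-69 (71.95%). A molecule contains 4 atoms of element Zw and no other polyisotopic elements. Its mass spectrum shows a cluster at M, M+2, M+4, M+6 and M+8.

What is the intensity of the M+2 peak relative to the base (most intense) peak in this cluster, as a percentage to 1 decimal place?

Term probabilities: M 0.0062, M+2 0.0635, M+4 0.2444, M+6 0.4179, M+8 0.2680. Base peak = M+6.
P(M+6) = C(4,3) × 0.2805^1 × 0.7195^3 = 4 × 0.2805 × 0.37247094 = 0.417912 (base)
P(M+2) = C(4,1) × 0.2805^3 × 0.7195^1 = 4 × 0.02206981 × 0.7195 = 0.063517
Relative intensity = 0.063517 / 0.417912 × 100 = 15.2

15.2%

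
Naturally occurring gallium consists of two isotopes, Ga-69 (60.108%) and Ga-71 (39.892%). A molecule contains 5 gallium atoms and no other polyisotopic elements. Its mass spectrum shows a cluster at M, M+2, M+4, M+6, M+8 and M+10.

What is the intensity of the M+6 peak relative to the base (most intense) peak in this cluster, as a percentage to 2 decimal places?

66.37%

Binomial terms of (0.60108 + 0.39892)^5: M 0.0785, M+2 0.2604, M+4 0.3456, M+6 0.2294, M+8 0.0761, M+10 0.0101 → M+4 is the base peak.
P(M+4) = C(5,2) × 0.60108^3 × 0.39892^2 = 10 × 0.2171685 × 0.15913717 = 0.345596 (base)
P(M+6) = C(5,3) × 0.60108^2 × 0.39892^3 = 10 × 0.36129717 × 0.063483 = 0.229362
Relative intensity = 0.229362 / 0.345596 × 100 = 66.37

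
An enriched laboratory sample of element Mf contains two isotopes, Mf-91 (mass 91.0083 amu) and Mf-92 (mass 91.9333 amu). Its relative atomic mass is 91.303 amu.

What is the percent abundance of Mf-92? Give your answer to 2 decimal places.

Writing the weighted mean with unknown fraction x of Mf-91:
91.0083·x + 91.9333·(1 − x) = 91.303
(91.0083 − 91.9333)·x = 91.303 − 91.9333
x = -0.6303 / -0.9250 = 0.68141 → 68.14% Mf-91, 31.86% Mf-92.

31.86%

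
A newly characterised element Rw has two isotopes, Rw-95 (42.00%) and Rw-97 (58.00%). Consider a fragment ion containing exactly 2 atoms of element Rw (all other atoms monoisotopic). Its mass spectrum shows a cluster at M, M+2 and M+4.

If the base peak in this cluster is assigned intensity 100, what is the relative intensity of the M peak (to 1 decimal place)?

36.2

Binomial terms of (0.4200 + 0.5800)^2: M 0.1764, M+2 0.4872, M+4 0.3364 → M+2 is the base peak.
P(M+2) = C(2,1) × 0.4200^1 × 0.5800^1 = 2 × 0.4200 × 0.5800 = 0.487200 (base)
P(M) = C(2,0) × 0.4200^2 × 0.5800^0 = 1 × 0.1764 × 1.0000 = 0.176400
Relative intensity = 0.176400 / 0.487200 × 100 = 36.2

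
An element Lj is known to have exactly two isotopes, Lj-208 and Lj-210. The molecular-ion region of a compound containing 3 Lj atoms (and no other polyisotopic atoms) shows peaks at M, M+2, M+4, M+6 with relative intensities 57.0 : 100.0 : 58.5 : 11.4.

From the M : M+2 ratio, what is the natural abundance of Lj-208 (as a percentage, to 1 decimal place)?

Write p for the Lj-208 fraction. I(M+2)/I(M) = [C(3,1)·p^2·(1−p)] / p^3 = 3·(1−p)/p = 100.0/57.0 = 1.7544
(1−p)/p = 1.7544/3 = 0.5848  ⇒  p = 1/(1 + 0.5848) = 0.6310
Lj-208: 63.1%, Lj-210: 36.9%.

63.1%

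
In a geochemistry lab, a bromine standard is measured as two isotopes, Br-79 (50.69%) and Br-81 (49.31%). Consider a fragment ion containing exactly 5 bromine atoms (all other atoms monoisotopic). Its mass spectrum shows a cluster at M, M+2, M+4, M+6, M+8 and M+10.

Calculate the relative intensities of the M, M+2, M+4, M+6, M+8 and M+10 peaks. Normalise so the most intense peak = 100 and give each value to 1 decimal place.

10.6 : 51.4 : 100.0 : 97.3 : 47.3 : 9.2

Each Br atom is independently Br-79 (p = 0.5069) or Br-81 (q = 0.4931); the cluster is the binomial expansion (p + q)^5.
P(M) = 0.5069^5 = 0.033467
P(M+2) = 5 × 0.5069^4 × 0.4931^1 = 0.162777
P(M+4) = 10 × 0.5069^3 × 0.4931^2 = 0.316692
P(M+6) = 10 × 0.5069^2 × 0.4931^3 = 0.308070
P(M+8) = 5 × 0.5069^1 × 0.4931^4 = 0.149842
P(M+10) = 0.4931^5 = 0.029152
The M+4 peak is largest (0.316692); scaling to 100 gives 10.6 : 51.4 : 100.0 : 97.3 : 47.3 : 9.2.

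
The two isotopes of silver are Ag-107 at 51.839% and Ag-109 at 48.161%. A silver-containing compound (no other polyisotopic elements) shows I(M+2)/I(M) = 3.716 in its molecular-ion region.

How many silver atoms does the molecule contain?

4

With n Ag atoms, P(M+2)/P(M) = C(n,1)·p^(n−1)q / p^n = n·q/p = n · 0.48161/0.51839.
n = 3.716 × 0.51839/0.48161 = 4.00 ≈ 4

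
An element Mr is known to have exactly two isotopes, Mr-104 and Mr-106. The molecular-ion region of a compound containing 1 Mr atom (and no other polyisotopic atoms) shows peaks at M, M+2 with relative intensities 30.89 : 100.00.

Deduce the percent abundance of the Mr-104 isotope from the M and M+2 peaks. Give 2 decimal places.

Let p = fractional abundance of Mr-104. I(M+2)/I(M) = [C(1,1)·p^0·(1−p)] / p^1 = 1·(1−p)/p = 100.00/30.89 = 3.2373
(1−p)/p = 3.2373/1 = 3.2373  ⇒  p = 1/(1 + 3.2373) = 0.2360
Mr-104: 23.60%, Mr-106: 76.40%.

23.60%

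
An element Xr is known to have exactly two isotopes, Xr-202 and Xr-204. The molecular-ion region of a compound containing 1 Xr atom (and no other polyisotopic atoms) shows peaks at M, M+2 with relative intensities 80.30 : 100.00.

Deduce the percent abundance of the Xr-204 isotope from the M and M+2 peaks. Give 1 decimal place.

55.5%

Write p for the Xr-202 fraction. I(M+2)/I(M) = [C(1,1)·p^0·(1−p)] / p^1 = 1·(1−p)/p = 100.00/80.30 = 1.2453
(1−p)/p = 1.2453/1 = 1.2453  ⇒  p = 1/(1 + 1.2453) = 0.4454
Xr-202: 44.5%, Xr-204: 55.5%.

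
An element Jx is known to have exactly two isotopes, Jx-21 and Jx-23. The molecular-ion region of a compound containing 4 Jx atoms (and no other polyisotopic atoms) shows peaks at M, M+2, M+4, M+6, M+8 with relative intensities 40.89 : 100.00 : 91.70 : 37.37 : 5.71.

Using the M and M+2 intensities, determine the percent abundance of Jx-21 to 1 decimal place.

62.1%

Write p for the Jx-21 fraction. I(M+2)/I(M) = [C(4,1)·p^3·(1−p)] / p^4 = 4·(1−p)/p = 100.00/40.89 = 2.4456
(1−p)/p = 2.4456/4 = 0.6114  ⇒  p = 1/(1 + 0.6114) = 0.6206
Jx-21: 62.1%, Jx-23: 37.9%.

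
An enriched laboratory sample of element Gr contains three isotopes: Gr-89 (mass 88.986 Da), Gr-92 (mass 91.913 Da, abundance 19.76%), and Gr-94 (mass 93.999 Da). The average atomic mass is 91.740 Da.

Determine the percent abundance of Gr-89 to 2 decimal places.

36.84%

The remaining 80.24% is split between Gr-89 (fraction x) and Gr-94 (fraction 0.8024 − x).
Substituting: 88.986x + 93.999(0.8024 − x) = 73.5779912
(88.986 − 93.999)x = -1.8468064  ⇒  x = 0.36840, y = 0.43400
Gr-89: 36.84%, Gr-94: 43.40%.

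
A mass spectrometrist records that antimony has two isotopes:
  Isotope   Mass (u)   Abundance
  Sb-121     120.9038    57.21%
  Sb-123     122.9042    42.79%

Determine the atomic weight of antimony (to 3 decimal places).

Ar = Σ fᵢ·mᵢ = 0.5721 × 120.9038 + 0.4279 × 122.9042
= 69.16906 + 52.59071 = 121.75977 u

121.760 u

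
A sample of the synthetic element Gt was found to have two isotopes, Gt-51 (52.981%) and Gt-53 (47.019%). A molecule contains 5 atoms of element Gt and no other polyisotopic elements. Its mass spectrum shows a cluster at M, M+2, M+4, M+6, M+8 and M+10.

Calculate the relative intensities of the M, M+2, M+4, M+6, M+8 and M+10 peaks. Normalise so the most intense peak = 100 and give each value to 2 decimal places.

The 5 Gt atoms are independent, so intensities follow the terms of (0.52981 + 0.47019)^5.
P(M) = 0.52981^5 = 0.041745
P(M+2) = 5 × 0.52981^4 × 0.47019^1 = 0.185235
P(M+4) = 10 × 0.52981^3 × 0.47019^2 = 0.328781
P(M+6) = 10 × 0.52981^2 × 0.47019^3 = 0.291783
P(M+8) = 5 × 0.52981^1 × 0.47019^4 = 0.129474
P(M+10) = 0.47019^5 = 0.022981
The M+4 peak is largest (0.328781); scaling to 100 gives 12.70 : 56.34 : 100.00 : 88.75 : 39.38 : 6.99.

12.70 : 56.34 : 100.00 : 88.75 : 39.38 : 6.99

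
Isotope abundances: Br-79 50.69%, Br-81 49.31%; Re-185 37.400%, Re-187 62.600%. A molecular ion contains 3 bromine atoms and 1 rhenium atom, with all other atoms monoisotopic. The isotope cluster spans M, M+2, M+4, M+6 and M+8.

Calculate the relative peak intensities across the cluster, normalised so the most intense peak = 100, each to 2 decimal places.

Bromine pattern (n=3): 0.13024674 : 0.3801026 : 0.36975457 : 0.11989609
Rhenium pattern (n=1): 0.3740 : 0.6260
Convolve the two distributions (both contribute in 2-u steps):
  M: 0.13024674×0.3740 = 0.048712
  M+2: 0.13024674×0.6260 + 0.3801026×0.3740 = 0.223693
  M+4: 0.3801026×0.6260 + 0.36975457×0.3740 = 0.376232
  M+6: 0.36975457×0.6260 + 0.11989609×0.3740 = 0.276307
  M+8: 0.11989609×0.6260 = 0.075055
Scale to base peak (0.376232) = 100: 12.95 : 59.46 : 100.00 : 73.44 : 19.95

12.95 : 59.46 : 100.00 : 73.44 : 19.95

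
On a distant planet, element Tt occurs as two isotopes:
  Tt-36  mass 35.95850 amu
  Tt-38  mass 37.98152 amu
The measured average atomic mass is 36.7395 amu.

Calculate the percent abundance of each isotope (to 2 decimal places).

With x = fraction of Tt-36 (so Tt-38 is 1 − x):
35.95850·x + 37.98152·(1 − x) = 36.7395
(35.95850 − 37.98152)·x = 36.7395 − 37.98152
x = -1.24202 / -2.02302 = 0.61394 → 61.39% Tt-36, 38.61% Tt-38.

Tt-36: 61.39%, Tt-38: 38.61%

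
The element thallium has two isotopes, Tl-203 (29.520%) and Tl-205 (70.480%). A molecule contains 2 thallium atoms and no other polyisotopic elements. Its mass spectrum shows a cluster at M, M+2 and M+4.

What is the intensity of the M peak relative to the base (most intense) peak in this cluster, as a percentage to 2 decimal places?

17.54%

Term probabilities: M 0.0871, M+2 0.4161, M+4 0.4967. Base peak = M+4.
P(M+4) = C(2,2) × 0.29520^0 × 0.70480^2 = 1 × 1.0000 × 0.49674304 = 0.496743 (base)
P(M) = C(2,0) × 0.29520^2 × 0.70480^0 = 1 × 0.08714304 × 1.0000 = 0.087143
Relative intensity = 0.087143 / 0.496743 × 100 = 17.54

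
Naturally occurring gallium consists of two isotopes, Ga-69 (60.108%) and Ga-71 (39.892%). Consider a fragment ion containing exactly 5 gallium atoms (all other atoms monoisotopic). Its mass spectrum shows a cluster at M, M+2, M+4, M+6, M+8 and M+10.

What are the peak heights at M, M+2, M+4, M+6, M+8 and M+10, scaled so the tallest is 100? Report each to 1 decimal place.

Expanding (0.60108 + 0.39892)^5:
P(M) = 0.60108^5 = 0.078462
P(M+2) = 5 × 0.60108^4 × 0.39892^1 = 0.260366
P(M+4) = 10 × 0.60108^3 × 0.39892^2 = 0.345596
P(M+6) = 10 × 0.60108^2 × 0.39892^3 = 0.229362
P(M+8) = 5 × 0.60108^1 × 0.39892^4 = 0.076111
P(M+10) = 0.39892^5 = 0.010103
The M+4 peak is largest (0.345596); scaling to 100 gives 22.7 : 75.3 : 100.0 : 66.4 : 22.0 : 2.9.

22.7 : 75.3 : 100.0 : 66.4 : 22.0 : 2.9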